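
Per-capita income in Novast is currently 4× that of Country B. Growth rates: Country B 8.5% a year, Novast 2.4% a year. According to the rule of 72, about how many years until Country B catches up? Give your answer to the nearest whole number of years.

The growth-rate gap is 8.5% − 2.4% = 6.1 percentage points.
So the ratio between them halves every 72/6.1 ≈ 11.80 years.
A 4× gap closes after 2 halvings: 2 × 11.80 ≈ 24 years.

≈ 24 years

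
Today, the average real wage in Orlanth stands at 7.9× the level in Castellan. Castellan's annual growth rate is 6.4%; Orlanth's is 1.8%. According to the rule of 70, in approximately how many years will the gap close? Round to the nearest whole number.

about 45 years

The growth-rate gap is 6.4% − 1.8% = 4.6 percentage points.
So the ratio between them halves every 70/4.6 ≈ 15.22 years.
A 7.9× gap takes log₂(7.9) ≈ 2.98 halvings to close: 2.98 × 15.22 ≈ 45 years.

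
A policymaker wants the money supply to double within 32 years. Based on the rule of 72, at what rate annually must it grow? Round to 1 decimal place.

around 2.3%

72 / 32 ≈ 2.25, so about 2.3% annually.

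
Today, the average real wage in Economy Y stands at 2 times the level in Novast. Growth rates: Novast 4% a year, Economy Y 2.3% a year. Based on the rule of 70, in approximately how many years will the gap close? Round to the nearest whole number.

Novast gains on Economy Y at 4% − 2.3% = 1.7 points a year.
At that relative rate the gap halves every 70/1.7 ≈ 41.18 years.
A 2 times gap closes after 1 halving: 1 × 41.18 ≈ 41 years.

roughly 41 years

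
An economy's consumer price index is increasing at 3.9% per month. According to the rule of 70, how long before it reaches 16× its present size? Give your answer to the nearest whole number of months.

At 3.9% it doubles every 70/3.9 ≈ 17.95 months.
Getting to 16× needs 4 doublings: 4 × 17.95 ≈ 72 months.

≈ 72 months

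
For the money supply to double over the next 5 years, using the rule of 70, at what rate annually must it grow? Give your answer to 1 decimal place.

70 / 5 ≈ 14.00, so about 14.0% annually.

≈ 14.0%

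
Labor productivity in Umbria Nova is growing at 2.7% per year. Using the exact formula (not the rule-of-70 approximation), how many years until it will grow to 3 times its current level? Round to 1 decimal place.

t = ln(3) / ln(1 + 0.027) = 1.0986 / 0.026642 ≈ 41.24.

41.2 years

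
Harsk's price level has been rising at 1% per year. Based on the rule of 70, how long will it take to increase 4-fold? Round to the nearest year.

≈ 140 years

One doubling takes 70/1 = 70.00 years.
4× is 2 doublings, so 2 × 70.00 ≈ 140 years.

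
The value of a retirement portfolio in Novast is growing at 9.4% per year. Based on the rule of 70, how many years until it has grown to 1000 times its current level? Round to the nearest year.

about 74 years

At 9.4% it doubles every 70/9.4 ≈ 7.45 years.
Reaching 1000× takes log₂(1000) ≈ 9.97 doublings.
9.97 × 7.45 ≈ 74 years.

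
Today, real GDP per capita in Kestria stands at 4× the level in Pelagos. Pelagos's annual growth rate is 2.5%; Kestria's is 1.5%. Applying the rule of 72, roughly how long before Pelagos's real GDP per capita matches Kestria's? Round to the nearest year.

What matters is the difference: 1 pp.
Rule of 72 on the gap: the ratio halves every 72/1 ≈ 72.00 years.
A 4× gap closes after 2 halvings: 2 × 72.00 ≈ 144 years.

around 144 years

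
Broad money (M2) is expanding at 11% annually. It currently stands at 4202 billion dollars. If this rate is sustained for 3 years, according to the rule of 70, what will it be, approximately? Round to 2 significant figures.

It doubles every 70/11 ≈ 6.36 years, so 3 years is 0.47 doublings.
2^0.47 ≈ 1.39; 4202 × 1.39 ≈ 5800 billion dollars.

roughly 5800 billion dollars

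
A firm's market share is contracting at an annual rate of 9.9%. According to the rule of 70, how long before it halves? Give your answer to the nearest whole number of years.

Falling at 9.9%, it halves about every 70/9.9 = 7.07 years.

about 7 years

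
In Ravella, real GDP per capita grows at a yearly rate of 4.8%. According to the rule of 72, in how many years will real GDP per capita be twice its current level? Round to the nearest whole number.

Doubling time ≈ 72 / 4.8 = 15.00 years.

about 15 years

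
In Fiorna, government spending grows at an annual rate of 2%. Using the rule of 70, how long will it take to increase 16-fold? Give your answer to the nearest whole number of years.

≈ 140 years

Doubling time ≈ 70/2 = 35.00 years.
16× is 4 doublings, so 4 × 35.00 ≈ 140 years.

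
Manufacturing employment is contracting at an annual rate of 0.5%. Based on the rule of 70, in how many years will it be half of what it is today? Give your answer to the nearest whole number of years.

about 140 years

Falling at 0.5%, it halves about every 70/0.5 = 140.00 years.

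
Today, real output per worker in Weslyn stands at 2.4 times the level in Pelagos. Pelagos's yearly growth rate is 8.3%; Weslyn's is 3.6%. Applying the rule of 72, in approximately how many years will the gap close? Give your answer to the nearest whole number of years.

roughly 19 years

What matters is the difference: 4.7 pp.
Rule of 72 on the gap: the ratio halves every 72/4.7 ≈ 15.32 years.
A 2.4 times gap takes log₂(2.4) ≈ 1.26 halvings to close: 1.26 × 15.32 ≈ 19 years.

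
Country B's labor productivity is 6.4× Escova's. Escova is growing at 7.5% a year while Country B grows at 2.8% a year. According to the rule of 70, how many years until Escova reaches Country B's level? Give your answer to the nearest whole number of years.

Escova gains on Country B at 7.5% − 2.8% = 4.7 points a year.
At that relative rate the gap halves every 70/4.7 ≈ 14.89 years.
A 6.4× gap takes log₂(6.4) ≈ 2.68 halvings to close: 2.68 × 14.89 ≈ 40 years.

about 40 years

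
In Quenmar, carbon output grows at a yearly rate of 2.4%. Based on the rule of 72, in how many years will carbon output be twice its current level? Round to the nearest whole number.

Doubling time ≈ 72 / 2.4 = 30.00 years.

≈ 30 years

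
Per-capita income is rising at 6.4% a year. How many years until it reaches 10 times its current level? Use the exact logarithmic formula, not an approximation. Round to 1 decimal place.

t = ln(10) / ln(1 + 0.064) = 2.3026 / 0.062035 ≈ 37.12.

37.1 years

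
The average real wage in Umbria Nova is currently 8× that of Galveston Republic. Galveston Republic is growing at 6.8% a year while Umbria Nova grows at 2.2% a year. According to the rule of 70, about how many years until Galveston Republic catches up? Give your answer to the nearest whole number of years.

The growth-rate gap is 6.8% − 2.2% = 4.6 percentage points.
So the ratio between them halves every 70/4.6 ≈ 15.22 years.
An 8× gap closes after 3 halvings: 3 × 15.22 ≈ 46 years.

approximately 46 years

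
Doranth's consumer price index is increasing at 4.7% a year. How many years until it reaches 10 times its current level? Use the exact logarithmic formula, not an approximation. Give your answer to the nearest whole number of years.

t = ln(10) / ln(1 + 0.047) = 2.3026 / 0.045929 ≈ 50.13.
≈ 50 years.

50 years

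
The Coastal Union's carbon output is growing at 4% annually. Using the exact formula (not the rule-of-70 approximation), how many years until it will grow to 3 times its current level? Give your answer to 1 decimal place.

28.0 years

t = ln(3) / ln(1 + 0.04) = 1.0986 / 0.039221 ≈ 28.01.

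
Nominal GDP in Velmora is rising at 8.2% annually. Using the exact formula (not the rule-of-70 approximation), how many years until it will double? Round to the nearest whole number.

9 years

t = ln(2) / ln(1 + 0.082) = 0.6931 / 0.078811 ≈ 8.79.
≈ 9 years.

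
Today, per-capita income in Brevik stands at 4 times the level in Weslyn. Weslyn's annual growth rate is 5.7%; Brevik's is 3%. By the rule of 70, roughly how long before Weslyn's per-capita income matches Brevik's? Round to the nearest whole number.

What matters is the difference: 2.7 pp.
Rule of 70 on the gap: the ratio halves every 70/2.7 ≈ 25.93 years.
A 4 times gap closes after 2 halvings: 2 × 25.93 ≈ 52 years.

≈ 52 years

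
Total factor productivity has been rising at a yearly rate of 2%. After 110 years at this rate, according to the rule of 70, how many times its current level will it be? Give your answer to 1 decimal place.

Doubling time ≈ 70/2 = 35.00 years.
110 years / 35.00 ≈ 3.14 doublings → factor 2^3.14 ≈ 8.8.

about 8.8 times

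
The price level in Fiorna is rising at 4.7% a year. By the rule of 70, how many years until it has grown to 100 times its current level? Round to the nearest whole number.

Doubling time ≈ 70/4.7 = 14.89 years.
100× is log₂ 100 ≈ 6.64 doublings, so ≈ 6.64 × 14.89 = 99 years.

about 99 years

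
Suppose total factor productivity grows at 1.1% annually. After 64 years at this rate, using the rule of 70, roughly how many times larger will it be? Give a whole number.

Doubling time ≈ 70/1.1 = 63.64 years.
64/63.64 ≈ 1 doubling, so about 2^1 = 2×.

2 times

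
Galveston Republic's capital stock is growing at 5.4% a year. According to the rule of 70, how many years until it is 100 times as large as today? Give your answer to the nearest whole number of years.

Doubling time ≈ 70/5.4 = 12.96 years.
100× is log₂ 100 ≈ 6.64 doublings, so ≈ 6.64 × 12.96 = 86 years.

86 years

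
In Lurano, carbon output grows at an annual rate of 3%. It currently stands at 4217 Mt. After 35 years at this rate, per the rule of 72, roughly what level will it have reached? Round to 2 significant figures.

Doubling time ≈ 72/3 = 24.00 years.
35 years is 35/24.00 ≈ 1.46 doublings, a factor of 2^1.46 ≈ 2.75.
4217 × 2.75 ≈ 12000 Mt.

about 12000 Mt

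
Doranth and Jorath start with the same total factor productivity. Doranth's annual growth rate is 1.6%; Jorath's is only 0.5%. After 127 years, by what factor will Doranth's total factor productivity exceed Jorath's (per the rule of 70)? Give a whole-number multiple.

Rate gap = 1.6% − 0.5% = 1.1 points.
The ratio doubles every 70/1.1 ≈ 63.64 years.
127/63.64 ≈ 2.00 doublings → ratio ≈ 2^2.00 ≈ 4.

around 4 times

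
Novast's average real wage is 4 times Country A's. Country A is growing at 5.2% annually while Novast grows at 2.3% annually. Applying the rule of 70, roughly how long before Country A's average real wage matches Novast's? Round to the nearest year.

Country A gains on Novast at 5.2% − 2.3% = 2.9 points a year.
At that relative rate the gap halves every 70/2.9 ≈ 24.14 years.
A 4 times gap closes after 2 halvings: 2 × 24.14 ≈ 48 years.

about 48 years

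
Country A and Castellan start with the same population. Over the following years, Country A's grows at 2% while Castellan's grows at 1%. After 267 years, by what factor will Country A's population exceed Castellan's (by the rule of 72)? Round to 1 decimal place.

approximately 13.1 times

Rate gap = 2% − 1% = 1 point.
The ratio doubles every 72/1 ≈ 72.00 years.
267/72.00 ≈ 3.71 doublings → ratio ≈ 2^3.71 ≈ 13.1.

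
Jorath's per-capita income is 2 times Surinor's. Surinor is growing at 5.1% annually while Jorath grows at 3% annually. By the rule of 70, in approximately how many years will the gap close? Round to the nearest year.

What matters is the difference: 2.1 pp.
Rule of 70 on the gap: the ratio halves every 70/2.1 ≈ 33.33 years.
A 2 times gap closes after 1 halving: 1 × 33.33 ≈ 33 years.

about 33 years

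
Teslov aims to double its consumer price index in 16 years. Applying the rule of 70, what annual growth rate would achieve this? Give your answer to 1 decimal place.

4.4%

70 / 16 ≈ 4.38, so about 4.4% annually.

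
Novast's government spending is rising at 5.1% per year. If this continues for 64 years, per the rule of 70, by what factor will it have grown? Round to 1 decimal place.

Doubles every ≈ 13.73 years (70/5.1).
64 years is 4.66 doublings; 2^4.66 ≈ 25.3×.

about 25.3 times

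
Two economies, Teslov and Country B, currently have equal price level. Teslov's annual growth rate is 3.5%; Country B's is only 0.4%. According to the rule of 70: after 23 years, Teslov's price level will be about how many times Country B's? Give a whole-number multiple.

Teslov pulls ahead at 3.1 pp per year, so the ratio doubles every 70/3.1 ≈ 22.58 years.
In 23 years that's 1.02 doublings: 2^1.02 ≈ 2.

≈ 2 times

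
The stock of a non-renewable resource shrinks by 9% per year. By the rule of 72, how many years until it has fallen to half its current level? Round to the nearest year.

Falling at 9%, it halves about every 72/9 = 8.00 years.

approximately 8 years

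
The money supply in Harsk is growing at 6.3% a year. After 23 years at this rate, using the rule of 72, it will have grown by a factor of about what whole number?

approximately 4 times

Doubling time ≈ 72/6.3 = 11.43 years.
23/11.43 ≈ 2 doublings, so about 2^2 = 4×.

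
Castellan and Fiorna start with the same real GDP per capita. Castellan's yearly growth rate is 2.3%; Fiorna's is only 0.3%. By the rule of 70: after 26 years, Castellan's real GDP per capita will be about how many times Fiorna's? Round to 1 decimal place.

roughly 1.7 times

Rate gap = 2.3% − 0.3% = 2 points.
The ratio doubles every 70/2 ≈ 35.00 years.
26/35.00 ≈ 0.74 doublings → ratio ≈ 2^0.74 ≈ 1.7.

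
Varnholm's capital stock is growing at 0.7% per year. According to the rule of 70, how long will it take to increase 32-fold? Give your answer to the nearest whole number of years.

around 500 years

One doubling takes 70/0.7 = 100.00 years.
Getting to 32× needs 5 doublings: 5 × 100.00 ≈ 500 years.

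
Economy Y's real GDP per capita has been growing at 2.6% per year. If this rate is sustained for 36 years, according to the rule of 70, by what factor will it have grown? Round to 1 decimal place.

Doubling time ≈ 70/2.6 = 26.92 years.
36 years / 26.92 ≈ 1.34 doublings → factor 2^1.34 ≈ 2.5.

2.5 times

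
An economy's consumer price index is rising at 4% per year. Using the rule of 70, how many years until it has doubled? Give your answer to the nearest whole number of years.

18 years

Doubling time ≈ 70 / 4 = 17.50 years.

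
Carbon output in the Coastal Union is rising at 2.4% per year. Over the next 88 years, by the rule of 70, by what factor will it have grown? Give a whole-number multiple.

approximately 8 times

70/2.4 ≈ 29.17 years per doubling.
88 years fits 3 doublings: 2^3 = 8.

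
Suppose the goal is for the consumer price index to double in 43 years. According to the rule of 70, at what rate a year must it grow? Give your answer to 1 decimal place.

approximately 1.6%

70 / 43 ≈ 1.63, so about 1.6% a year.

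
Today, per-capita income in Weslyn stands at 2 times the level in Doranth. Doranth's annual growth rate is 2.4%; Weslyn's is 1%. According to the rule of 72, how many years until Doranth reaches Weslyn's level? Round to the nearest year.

Doranth gains on Weslyn at 2.4% − 1% = 1.4 points a year.
At that relative rate the gap halves every 72/1.4 ≈ 51.43 years.
A 2 times gap closes after 1 halving: 1 × 51.43 ≈ 51 years.

51 years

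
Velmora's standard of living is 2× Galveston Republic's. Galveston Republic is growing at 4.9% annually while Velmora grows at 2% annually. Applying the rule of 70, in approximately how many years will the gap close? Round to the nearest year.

Galveston Republic gains on Velmora at 4.9% − 2% = 2.9 points a year.
At that relative rate the gap halves every 70/2.9 ≈ 24.14 years.
A 2× gap closes after 1 halving: 1 × 24.14 ≈ 24 years.

24 years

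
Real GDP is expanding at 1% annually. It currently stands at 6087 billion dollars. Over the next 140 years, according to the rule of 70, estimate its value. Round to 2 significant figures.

Doubling time ≈ 70/1 = 70.00 years.
140 years is 140/70.00 ≈ 2.00 doublings, a factor of 2^2.00 ≈ 4.00.
6087 × 4.00 ≈ 24000 billion dollars.

≈ 24000 billion dollars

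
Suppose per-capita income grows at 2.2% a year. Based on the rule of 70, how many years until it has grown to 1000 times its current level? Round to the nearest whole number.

At 2.2% it doubles every 70/2.2 ≈ 31.82 years.
Reaching 1000× takes log₂(1000) ≈ 9.97 doublings.
9.97 × 31.82 ≈ 317 years.

≈ 317 years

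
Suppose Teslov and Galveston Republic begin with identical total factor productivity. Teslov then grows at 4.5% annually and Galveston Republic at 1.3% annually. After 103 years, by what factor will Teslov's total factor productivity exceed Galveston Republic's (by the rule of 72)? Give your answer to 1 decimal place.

23.9 times

Teslov pulls ahead at 3.2 pp per year, so the ratio doubles every 72/3.2 ≈ 22.50 years.
In 103 years that's 4.58 doublings: 2^4.58 ≈ 23.9.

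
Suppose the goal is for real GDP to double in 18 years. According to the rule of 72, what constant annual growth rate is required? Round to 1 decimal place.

4.0% a year

72 / 18 ≈ 4.00, so about 4.0% a year.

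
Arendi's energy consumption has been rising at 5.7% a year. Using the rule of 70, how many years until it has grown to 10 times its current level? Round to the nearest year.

around 41 years

One doubling takes 70/5.7 = 12.28 years.
10× is log₂ 10 ≈ 3.32 doublings, so ≈ 3.32 × 12.28 = 41 years.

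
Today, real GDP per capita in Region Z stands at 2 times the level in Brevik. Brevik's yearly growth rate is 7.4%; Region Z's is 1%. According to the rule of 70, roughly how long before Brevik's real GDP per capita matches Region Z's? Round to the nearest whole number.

≈ 11 years

The growth-rate gap is 7.4% − 1% = 6.4 percentage points.
So the ratio between them halves every 70/6.4 ≈ 10.94 years.
A 2 times gap closes after 1 halving: 1 × 10.94 ≈ 11 years.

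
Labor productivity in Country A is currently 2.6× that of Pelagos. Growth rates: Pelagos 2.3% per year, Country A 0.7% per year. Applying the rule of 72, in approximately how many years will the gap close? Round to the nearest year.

roughly 62 years

What matters is the difference: 1.6 pp.
Rule of 72 on the gap: the ratio halves every 72/1.6 ≈ 45.00 years.
A 2.6× gap takes log₂(2.6) ≈ 1.38 halvings to close: 1.38 × 45.00 ≈ 62 years.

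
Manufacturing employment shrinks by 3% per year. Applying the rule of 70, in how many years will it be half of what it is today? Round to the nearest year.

The rule works in reverse for decay: 70/3 ≈ 23.33 years to halve.

around 23 years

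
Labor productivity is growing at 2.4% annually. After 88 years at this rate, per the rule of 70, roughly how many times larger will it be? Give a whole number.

At 2.4% one doubling takes ≈ 29.17 years; 88 years is 3 of them, so ×8.

8 times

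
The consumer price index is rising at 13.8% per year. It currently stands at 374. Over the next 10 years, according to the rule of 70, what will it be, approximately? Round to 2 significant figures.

It doubles every 70/13.8 ≈ 5.07 years, so 10 years is 1.97 doublings.
2^1.97 ≈ 3.92; 374 × 3.92 ≈ 1500.

around 1500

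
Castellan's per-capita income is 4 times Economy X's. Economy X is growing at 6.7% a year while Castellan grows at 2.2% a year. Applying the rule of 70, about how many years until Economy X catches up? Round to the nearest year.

31 years

What matters is the difference: 4.5 pp.
Rule of 70 on the gap: the ratio halves every 70/4.5 ≈ 15.56 years.
A 4 times gap closes after 2 halvings: 2 × 15.56 ≈ 31 years.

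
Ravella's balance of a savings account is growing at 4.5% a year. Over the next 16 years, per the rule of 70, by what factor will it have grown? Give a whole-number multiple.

roughly 2 times

At 4.5% one doubling takes ≈ 15.56 years; 16 years is 1 of them, so ×2.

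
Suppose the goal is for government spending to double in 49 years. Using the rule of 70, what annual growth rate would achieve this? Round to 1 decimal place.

70 / 49 ≈ 1.43, so about 1.4% a year.

1.4%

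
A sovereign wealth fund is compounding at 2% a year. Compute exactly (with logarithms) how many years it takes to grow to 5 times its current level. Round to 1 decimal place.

t = ln(5) / ln(1 + 0.02) = 1.6094 / 0.019803 ≈ 81.27.

81.3 years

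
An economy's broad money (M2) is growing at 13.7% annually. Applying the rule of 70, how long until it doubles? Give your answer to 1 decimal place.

At 13.7%, doubling takes about 70/13.7 = 5.11 years.

around 5.1 years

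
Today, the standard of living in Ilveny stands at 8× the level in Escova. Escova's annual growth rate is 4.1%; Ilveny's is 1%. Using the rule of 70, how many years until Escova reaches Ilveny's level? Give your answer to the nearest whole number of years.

The growth-rate gap is 4.1% − 1% = 3.1 percentage points.
So the ratio between them halves every 70/3.1 ≈ 22.58 years.
An 8× gap closes after 3 halvings: 3 × 22.58 ≈ 68 years.

68 years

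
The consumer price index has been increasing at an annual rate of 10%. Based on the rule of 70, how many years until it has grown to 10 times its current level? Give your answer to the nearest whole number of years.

Doubling time ≈ 70/10 = 7.00 years.
10× is log₂ 10 ≈ 3.32 doublings, so ≈ 3.32 × 7.00 = 23 years.

around 23 years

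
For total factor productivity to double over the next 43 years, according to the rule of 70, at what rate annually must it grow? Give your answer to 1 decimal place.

roughly 1.6% annually

70 / 43 ≈ 1.63, so about 1.6% annually.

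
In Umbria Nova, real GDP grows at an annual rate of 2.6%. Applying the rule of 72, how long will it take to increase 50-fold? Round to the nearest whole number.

156 years

At 2.6% it doubles every 72/2.6 ≈ 27.69 years.
50× is log₂ 50 ≈ 5.64 doublings, so ≈ 5.64 × 27.69 = 156 years.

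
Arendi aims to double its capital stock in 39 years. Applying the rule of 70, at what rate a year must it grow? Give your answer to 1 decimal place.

about 1.8%

70 / 39 ≈ 1.79, so about 1.8% a year.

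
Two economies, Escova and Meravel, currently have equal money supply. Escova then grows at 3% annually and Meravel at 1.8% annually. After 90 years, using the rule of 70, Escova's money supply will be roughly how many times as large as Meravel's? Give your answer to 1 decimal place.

Rate gap = 3% − 1.8% = 1.2 points.
The ratio doubles every 70/1.2 ≈ 58.33 years.
90/58.33 ≈ 1.54 doublings → ratio ≈ 2^1.54 ≈ 2.9.

roughly 2.9 times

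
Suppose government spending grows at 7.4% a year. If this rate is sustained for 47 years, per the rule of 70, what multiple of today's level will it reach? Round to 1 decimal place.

Doubles every ≈ 9.46 years (70/7.4).
47 years is 4.97 doublings; 2^4.97 ≈ 31.3×.

approximately 31.3 times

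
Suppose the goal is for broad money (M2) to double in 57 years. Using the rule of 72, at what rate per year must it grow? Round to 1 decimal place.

roughly 1.3% per year

72 / 57 ≈ 1.26, so about 1.3% per year.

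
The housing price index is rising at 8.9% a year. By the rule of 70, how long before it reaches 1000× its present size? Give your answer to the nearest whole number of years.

At 8.9% it doubles every 70/8.9 ≈ 7.87 years.
1000× is log₂ 1000 ≈ 9.97 doublings, so ≈ 9.97 × 7.87 = 78 years.

≈ 78 years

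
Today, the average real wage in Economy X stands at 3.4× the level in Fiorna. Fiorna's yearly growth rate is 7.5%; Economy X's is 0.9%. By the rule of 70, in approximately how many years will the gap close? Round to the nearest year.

The growth-rate gap is 7.5% − 0.9% = 6.6 percentage points.
So the ratio between them halves every 70/6.6 ≈ 10.61 years.
A 3.4× gap takes log₂(3.4) ≈ 1.77 halvings to close: 1.77 × 10.61 ≈ 19 years.

around 19 years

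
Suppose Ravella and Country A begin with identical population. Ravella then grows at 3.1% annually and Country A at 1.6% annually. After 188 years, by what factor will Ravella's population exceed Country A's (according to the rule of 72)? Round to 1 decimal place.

Ravella pulls ahead at 1.5 pp per year, so the ratio doubles every 72/1.5 ≈ 48.00 years.
In 188 years that's 3.92 doublings: 2^3.92 ≈ 15.1.

≈ 15.1 times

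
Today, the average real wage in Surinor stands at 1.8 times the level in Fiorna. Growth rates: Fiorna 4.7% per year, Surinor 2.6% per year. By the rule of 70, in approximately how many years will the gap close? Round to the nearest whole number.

approximately 28 years

What matters is the difference: 2.1 pp.
Rule of 70 on the gap: the ratio halves every 70/2.1 ≈ 33.33 years.
A 1.8 times gap takes log₂(1.8) ≈ 0.85 halvings to close: 0.85 × 33.33 ≈ 28 years.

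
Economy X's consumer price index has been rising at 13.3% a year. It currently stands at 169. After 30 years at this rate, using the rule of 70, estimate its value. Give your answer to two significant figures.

It doubles every 70/13.3 ≈ 5.26 years, so 30 years is 5.70 doublings.
2^5.70 ≈ 51.98; 169 × 51.98 ≈ 8800.

8800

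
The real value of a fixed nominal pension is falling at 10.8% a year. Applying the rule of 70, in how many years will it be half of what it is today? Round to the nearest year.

The rule works in reverse for decay: 70/10.8 ≈ 6.48 years to halve.

around 6 years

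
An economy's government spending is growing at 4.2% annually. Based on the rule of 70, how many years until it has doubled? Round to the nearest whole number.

approximately 17 years

At 4.2%, doubling takes about 70/4.2 = 16.67 years.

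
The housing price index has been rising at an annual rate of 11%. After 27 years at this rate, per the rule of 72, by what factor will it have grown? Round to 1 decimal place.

Doubles every ≈ 6.55 years (72/11).
27 years is 4.12 doublings; 2^4.12 ≈ 17.4×.

≈ 17.4 times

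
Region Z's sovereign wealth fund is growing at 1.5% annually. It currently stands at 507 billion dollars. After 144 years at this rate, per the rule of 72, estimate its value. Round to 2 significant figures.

about 4100 billion dollars

Doubling time ≈ 72/1.5 = 48.00 years.
144 years is 144/48.00 ≈ 3.00 doublings, a factor of 2^3.00 ≈ 8.00.
507 × 8.00 ≈ 4100 billion dollars.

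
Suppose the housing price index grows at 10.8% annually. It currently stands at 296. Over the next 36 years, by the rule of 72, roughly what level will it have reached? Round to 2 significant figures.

Doubling time ≈ 72/10.8 = 6.67 years.
36 years is 36/6.67 ≈ 5.40 doublings, a factor of 2^5.40 ≈ 42.22.
296 × 42.22 ≈ 12000.

about 12000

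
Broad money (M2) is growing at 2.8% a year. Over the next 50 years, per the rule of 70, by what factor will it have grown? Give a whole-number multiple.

roughly 4 times

Doubling time ≈ 70/2.8 = 25.00 years.
50/25.00 ≈ 2 doublings, so about 2^2 = 4×.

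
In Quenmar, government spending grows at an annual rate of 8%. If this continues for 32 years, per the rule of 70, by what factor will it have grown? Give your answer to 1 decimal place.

Doubles every ≈ 8.75 years (70/8).
32 years is 3.66 doublings; 2^3.66 ≈ 12.6×.

≈ 12.6 times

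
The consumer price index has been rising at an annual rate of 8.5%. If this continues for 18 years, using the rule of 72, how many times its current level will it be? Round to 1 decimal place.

Doubling time ≈ 72/8.5 = 8.47 years.
18 years / 8.47 ≈ 2.13 doublings → factor 2^2.13 ≈ 4.4.

around 4.4 times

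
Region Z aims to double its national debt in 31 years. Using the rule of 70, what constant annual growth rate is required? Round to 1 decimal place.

about 2.3%

70 / 31 ≈ 2.26, so about 2.3% annually.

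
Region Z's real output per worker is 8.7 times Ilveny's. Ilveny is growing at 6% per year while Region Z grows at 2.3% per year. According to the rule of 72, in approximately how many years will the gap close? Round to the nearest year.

61 years

What matters is the difference: 3.7 pp.
Rule of 72 on the gap: the ratio halves every 72/3.7 ≈ 19.46 years.
An 8.7 times gap takes log₂(8.7) ≈ 3.12 halvings to close: 3.12 × 19.46 ≈ 61 years.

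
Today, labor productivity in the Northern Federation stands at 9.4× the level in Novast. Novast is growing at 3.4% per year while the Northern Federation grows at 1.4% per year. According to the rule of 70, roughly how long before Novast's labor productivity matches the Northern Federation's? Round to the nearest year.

The growth-rate gap is 3.4% − 1.4% = 2 percentage points.
So the ratio between them halves every 70/2 ≈ 35.00 years.
A 9.4× gap takes log₂(9.4) ≈ 3.23 halvings to close: 3.23 × 35.00 ≈ 113 years.

around 113 years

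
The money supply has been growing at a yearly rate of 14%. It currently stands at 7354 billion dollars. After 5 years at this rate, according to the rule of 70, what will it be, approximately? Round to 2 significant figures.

Doubling time ≈ 70/14 = 5.00 years.
5 years is 5/5.00 ≈ 1.00 doublings, a factor of 2^1.00 ≈ 2.00.
7354 × 2.00 ≈ 15000 billion dollars.

roughly 15000 billion dollars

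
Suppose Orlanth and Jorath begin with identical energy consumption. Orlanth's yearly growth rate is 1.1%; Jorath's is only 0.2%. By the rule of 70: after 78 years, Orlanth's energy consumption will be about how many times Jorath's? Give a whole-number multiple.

Orlanth pulls ahead at 0.9 pp per year, so the ratio doubles every 70/0.9 ≈ 77.78 years.
In 78 years that's 1.00 doublings: 2^1.00 ≈ 2.

roughly 2 times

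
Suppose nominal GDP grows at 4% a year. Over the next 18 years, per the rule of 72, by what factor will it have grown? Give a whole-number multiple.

≈ 2 times

Doubling time ≈ 72/4 = 18.00 years.
18/18.00 ≈ 1 doubling, so about 2^1 = 2×.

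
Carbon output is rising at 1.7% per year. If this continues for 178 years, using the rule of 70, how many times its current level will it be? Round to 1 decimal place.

Doubles every ≈ 41.18 years (70/1.7).
178 years is 4.32 doublings; 2^4.32 ≈ 20.0×.

≈ 20.0 times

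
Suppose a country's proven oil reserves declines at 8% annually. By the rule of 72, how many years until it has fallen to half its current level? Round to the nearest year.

Halving time ≈ 72 / 8 = 9.00 → 9 years.

9 years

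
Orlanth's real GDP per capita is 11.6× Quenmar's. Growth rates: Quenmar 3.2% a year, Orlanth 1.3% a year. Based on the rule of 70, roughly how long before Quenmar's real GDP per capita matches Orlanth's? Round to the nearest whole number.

What matters is the difference: 1.9 pp.
Rule of 70 on the gap: the ratio halves every 70/1.9 ≈ 36.84 years.
An 11.6× gap takes log₂(11.6) ≈ 3.54 halvings to close: 3.54 × 36.84 ≈ 130 years.

around 130 years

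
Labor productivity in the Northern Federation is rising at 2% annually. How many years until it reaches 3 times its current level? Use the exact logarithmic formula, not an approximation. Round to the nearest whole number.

55 years

t = ln(3) / ln(1 + 0.02) = 1.0986 / 0.019803 ≈ 55.48.
≈ 55 years.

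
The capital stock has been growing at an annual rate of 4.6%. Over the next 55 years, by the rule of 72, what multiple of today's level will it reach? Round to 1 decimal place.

Doubles every ≈ 15.65 years (72/4.6).
55 years is 3.51 doublings; 2^3.51 ≈ 11.4×.

around 11.4 times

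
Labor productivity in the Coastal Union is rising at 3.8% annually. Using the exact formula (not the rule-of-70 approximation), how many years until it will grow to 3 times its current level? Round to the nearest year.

29 years

t = ln(3) / ln(1 + 0.038) = 1.0986 / 0.037296 ≈ 29.46.
≈ 29 years.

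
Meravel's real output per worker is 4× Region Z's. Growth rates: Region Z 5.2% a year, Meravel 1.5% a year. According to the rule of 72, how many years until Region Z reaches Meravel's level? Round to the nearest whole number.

What matters is the difference: 3.7 pp.
Rule of 72 on the gap: the ratio halves every 72/3.7 ≈ 19.46 years.
A 4× gap closes after 2 halvings: 2 × 19.46 ≈ 39 years.

roughly 39 years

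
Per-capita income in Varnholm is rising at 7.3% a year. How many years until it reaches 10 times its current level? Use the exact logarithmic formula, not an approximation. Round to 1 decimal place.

t = ln(10) / ln(1 + 0.073) = 2.3026 / 0.070458 ≈ 32.68.

32.7 years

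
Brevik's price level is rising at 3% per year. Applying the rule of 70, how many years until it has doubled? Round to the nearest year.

At 3%, doubling takes about 70/3 = 23.33 years.

23 years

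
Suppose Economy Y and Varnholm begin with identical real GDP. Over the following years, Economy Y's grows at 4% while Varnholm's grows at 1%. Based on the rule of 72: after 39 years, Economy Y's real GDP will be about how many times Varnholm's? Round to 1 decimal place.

≈ 3.1 times

Economy Y pulls ahead at 3 pp per year, so the ratio doubles every 72/3 ≈ 24.00 years.
In 39 years that's 1.63 doublings: 2^1.63 ≈ 3.1.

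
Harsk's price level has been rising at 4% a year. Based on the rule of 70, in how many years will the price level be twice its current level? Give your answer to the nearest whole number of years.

At 4%, doubling takes about 70/4 = 17.50 years.

18 years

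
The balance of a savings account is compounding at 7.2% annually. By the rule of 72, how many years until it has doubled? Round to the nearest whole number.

72/7.2 ≈ 10.00, so it doubles roughly every 10 years.

about 10 years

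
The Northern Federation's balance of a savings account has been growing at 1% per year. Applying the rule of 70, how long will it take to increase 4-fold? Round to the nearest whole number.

Doubling time ≈ 70/1 = 70.00 years.
4× is 2 doublings, so 2 × 70.00 ≈ 140 years.

approximately 140 years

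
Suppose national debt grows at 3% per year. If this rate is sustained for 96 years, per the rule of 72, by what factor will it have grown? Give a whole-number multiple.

16 times

72/3 ≈ 24.00 years per doubling.
96 years fits 4 doublings: 2^4 = 16.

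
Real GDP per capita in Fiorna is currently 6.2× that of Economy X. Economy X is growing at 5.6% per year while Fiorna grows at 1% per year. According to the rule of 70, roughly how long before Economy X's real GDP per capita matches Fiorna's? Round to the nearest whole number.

Economy X gains on Fiorna at 5.6% − 1% = 4.6 points a year.
At that relative rate the gap halves every 70/4.6 ≈ 15.22 years.
A 6.2× gap takes log₂(6.2) ≈ 2.63 halvings to close: 2.63 × 15.22 ≈ 40 years.

approximately 40 years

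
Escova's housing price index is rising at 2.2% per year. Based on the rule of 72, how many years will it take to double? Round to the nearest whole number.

33 years

Doubling time ≈ 72 / 2.2 = 32.73 years.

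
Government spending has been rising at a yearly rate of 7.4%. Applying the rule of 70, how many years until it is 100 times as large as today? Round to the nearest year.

approximately 63 years

One doubling takes 70/7.4 = 9.46 years.
Reaching 100× takes log₂(100) ≈ 6.64 doublings.
6.64 × 9.46 ≈ 63 years.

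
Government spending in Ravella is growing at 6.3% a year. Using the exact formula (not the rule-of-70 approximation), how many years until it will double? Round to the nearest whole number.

t = ln(2) / ln(1 + 0.063) = 0.6931 / 0.061095 ≈ 11.34.
≈ 11 years.

11 years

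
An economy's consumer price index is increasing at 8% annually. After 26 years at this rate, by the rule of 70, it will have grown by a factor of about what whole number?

about 8 times

70/8 ≈ 8.75 years per doubling.
26 years fits 3 doublings: 2^3 = 8.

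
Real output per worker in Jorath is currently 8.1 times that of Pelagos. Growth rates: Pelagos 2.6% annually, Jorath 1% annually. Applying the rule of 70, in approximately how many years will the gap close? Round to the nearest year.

≈ 132 years

The growth-rate gap is 2.6% − 1% = 1.6 percentage points.
So the ratio between them halves every 70/1.6 ≈ 43.75 years.
An 8.1 times gap takes log₂(8.1) ≈ 3.02 halvings to close: 3.02 × 43.75 ≈ 132 years.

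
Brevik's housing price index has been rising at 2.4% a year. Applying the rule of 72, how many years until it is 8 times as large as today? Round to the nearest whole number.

about 90 years

Doubling time ≈ 72/2.4 = 30.00 years.
8× is 3 doublings, so 3 × 30.00 ≈ 90 years.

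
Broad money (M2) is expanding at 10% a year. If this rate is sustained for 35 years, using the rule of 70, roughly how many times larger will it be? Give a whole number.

around 32 times

70/10 ≈ 7.00 years per doubling.
35 years fits 5 doublings: 2^5 = 32.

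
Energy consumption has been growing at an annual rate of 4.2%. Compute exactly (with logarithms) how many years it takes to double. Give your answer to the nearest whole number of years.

17 years

t = ln(2) / ln(1 + 0.042) = 0.6931 / 0.041142 ≈ 16.85.
≈ 17 years.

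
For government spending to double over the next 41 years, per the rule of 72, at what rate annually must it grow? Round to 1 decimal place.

roughly 1.8% annually

72 / 41 ≈ 1.76, so about 1.8% annually.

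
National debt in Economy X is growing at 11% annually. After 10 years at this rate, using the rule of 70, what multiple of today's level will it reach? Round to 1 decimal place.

Doubling time ≈ 70/11 = 6.36 years.
10 years / 6.36 ≈ 1.57 doublings → factor 2^1.57 ≈ 3.0.

around 3.0 times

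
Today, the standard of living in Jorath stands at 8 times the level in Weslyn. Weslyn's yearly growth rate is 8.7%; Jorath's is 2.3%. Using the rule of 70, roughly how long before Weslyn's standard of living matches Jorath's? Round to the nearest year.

≈ 33 years

What matters is the difference: 6.4 pp.
Rule of 70 on the gap: the ratio halves every 70/6.4 ≈ 10.94 years.
An 8 times gap closes after 3 halvings: 3 × 10.94 ≈ 33 years.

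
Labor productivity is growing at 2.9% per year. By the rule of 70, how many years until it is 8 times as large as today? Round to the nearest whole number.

approximately 72 years

One doubling takes 70/2.9 = 24.14 years.
8 = 2^3, so 3 doublings → 72 years.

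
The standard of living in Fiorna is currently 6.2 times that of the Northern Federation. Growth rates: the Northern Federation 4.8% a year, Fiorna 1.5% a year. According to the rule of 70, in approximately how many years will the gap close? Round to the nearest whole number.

around 56 years

The growth-rate gap is 4.8% − 1.5% = 3.3 percentage points.
So the ratio between them halves every 70/3.3 ≈ 21.21 years.
A 6.2 times gap takes log₂(6.2) ≈ 2.63 halvings to close: 2.63 × 21.21 ≈ 56 years.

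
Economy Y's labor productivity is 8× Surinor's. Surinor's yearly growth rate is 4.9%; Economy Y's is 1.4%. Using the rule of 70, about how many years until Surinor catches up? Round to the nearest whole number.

≈ 60 years

The growth-rate gap is 4.9% − 1.4% = 3.5 percentage points.
So the ratio between them halves every 70/3.5 ≈ 20.00 years.
An 8× gap closes after 3 halvings: 3 × 20.00 ≈ 60 years.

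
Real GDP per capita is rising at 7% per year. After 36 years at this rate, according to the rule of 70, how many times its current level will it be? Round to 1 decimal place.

Doubling time ≈ 70/7 = 10.00 years.
36 years / 10.00 ≈ 3.60 doublings → factor 2^3.60 ≈ 12.1.

≈ 12.1 times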